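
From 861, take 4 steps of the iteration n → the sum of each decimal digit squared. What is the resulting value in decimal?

16

861 → 8² + 6² + 1² = 64 + 36 + 1 = 101
101 → 1² + 0² + 1² = 1 + 0 + 1 = 2
2 → 2² = 4
4 → 4² = 16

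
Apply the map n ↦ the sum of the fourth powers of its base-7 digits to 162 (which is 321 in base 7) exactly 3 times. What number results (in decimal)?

162 = (3,2,1)_7 → 3⁴ + 2⁴ + 1⁴ = 81 + 16 + 1 = 98
98 = (2,0,0)_7 → 2⁴ + 0⁴ + 0⁴ = 16 + 0 + 0 = 16
16 = (2,2)_7 → 2⁴ + 2⁴ = 16 + 16 = 32

32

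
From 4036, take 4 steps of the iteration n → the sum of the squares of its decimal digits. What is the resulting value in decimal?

89

4036 → 4² + 0² + 3² + 6² = 61
61 → 6² + 1² = 37
37 → 3² + 7² = 58
58 → 5² + 8² = 89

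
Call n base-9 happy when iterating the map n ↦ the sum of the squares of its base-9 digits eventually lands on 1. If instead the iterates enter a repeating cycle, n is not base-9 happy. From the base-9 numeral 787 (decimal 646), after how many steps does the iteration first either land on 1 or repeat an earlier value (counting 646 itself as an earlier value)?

5

646 = (7,8,7)_9 → 7² + 8² + 7² = 162
162 = (2,0,0)_9 → 2² + 0² + 0² = 4
4 = (4)_9 → 4² = 16
16 = (1,7)_9 → 1² + 7² = 50
50 = (5,5)_9 → 5² + 5² = 50  — 50 repeats.
That took 5 steps.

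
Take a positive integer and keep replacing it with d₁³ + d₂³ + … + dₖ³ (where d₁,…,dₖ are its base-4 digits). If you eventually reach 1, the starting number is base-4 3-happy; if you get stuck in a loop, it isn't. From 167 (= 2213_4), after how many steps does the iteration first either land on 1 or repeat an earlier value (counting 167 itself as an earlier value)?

3

167 = (2,2,1,3)_4 → 44
44 = (2,3,0)_4 → 35
35 = (2,0,3)_4 → 35  — 35 repeats.
That took 3 steps.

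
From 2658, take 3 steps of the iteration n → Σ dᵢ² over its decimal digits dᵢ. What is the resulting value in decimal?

2658 → 2² + 6² + 5² + 8² = 129
129 → 1² + 2² + 9² = 86
86 → 8² + 6² = 100

100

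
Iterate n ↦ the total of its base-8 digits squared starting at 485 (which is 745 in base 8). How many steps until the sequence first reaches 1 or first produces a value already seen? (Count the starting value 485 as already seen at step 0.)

485 = (7,4,5)_8 → 7² + 4² + 5² = 90
90 = (1,3,2)_8 → 1² + 3² + 2² = 14
14 = (1,6)_8 → 1² + 6² = 37
37 = (4,5)_8 → 4² + 5² = 41
41 = (5,1)_8 → 5² + 1² = 26
26 = (3,2)_8 → 3² + 2² = 13
13 = (1,5)_8 → 1² + 5² = 26  — 26 repeats.
That took 7 steps.

7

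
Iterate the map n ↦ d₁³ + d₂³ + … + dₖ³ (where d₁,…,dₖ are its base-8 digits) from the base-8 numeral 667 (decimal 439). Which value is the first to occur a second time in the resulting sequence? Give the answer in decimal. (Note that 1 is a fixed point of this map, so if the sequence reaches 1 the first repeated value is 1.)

439 = (6,6,7)_8 → 6³ + 6³ + 7³ = 775
775 = (1,4,0,7)_8 → 1³ + 4³ + 0³ + 7³ = 408
408 = (6,3,0)_8 → 6³ + 3³ + 0³ = 243
243 = (3,6,3)_8 → 3³ + 6³ + 3³ = 270
270 = (4,1,6)_8 → 4³ + 1³ + 6³ = 281
281 = (4,3,1)_8 → 4³ + 3³ + 1³ = 92
92 = (1,3,4)_8 → 1³ + 3³ + 4³ = 92  — 92 already appeared earlier.

92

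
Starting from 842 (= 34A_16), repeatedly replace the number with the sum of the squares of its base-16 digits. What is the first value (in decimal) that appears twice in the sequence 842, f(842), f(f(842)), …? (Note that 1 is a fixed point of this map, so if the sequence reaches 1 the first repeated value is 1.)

169

842 = (3,4,10)_16 → 3² + 4² + 10² = 9 + 16 + 100 = 125
125 = (7,13)_16 → 7² + 13² = 49 + 169 = 218
218 = (13,10)_16 → 13² + 10² = 169 + 100 = 269
269 = (1,0,13)_16 → 1² + 0² + 13² = 1 + 0 + 169 = 170
170 = (10,10)_16 → 10² + 10² = 100 + 100 = 200
200 = (12,8)_16 → 12² + 8² = 144 + 64 = 208
208 = (13,0)_16 → 13² + 0² = 169 + 0 = 169
169 = (10,9)_16 → 10² + 9² = 100 + 81 = 181
181 = (11,5)_16 → 11² + 5² = 121 + 25 = 146
146 = (9,2)_16 → 9² + 2² = 81 + 4 = 85
85 = (5,5)_16 → 5² + 5² = 25 + 25 = 50
50 = (3,2)_16 → 3² + 2² = 9 + 4 = 13
13 = (13)_16 → 13² = 169  — 169 already appeared earlier.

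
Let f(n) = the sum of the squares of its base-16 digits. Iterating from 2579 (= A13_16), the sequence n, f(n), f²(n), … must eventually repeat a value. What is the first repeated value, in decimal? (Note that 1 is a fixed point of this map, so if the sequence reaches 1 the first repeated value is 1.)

2579 = (10,1,3)_16 → 10² + 1² + 3² = 110
110 = (6,14)_16 → 6² + 14² = 232
232 = (14,8)_16 → 14² + 8² = 260
260 = (1,0,4)_16 → 1² + 0² + 4² = 17
17 = (1,1)_16 → 1² + 1² = 2
2 = (2)_16 → 2² = 4
4 = (4)_16 → 4² = 16
16 = (1,0)_16 → 1² + 0² = 1  — reached the fixed point 1.
1 → 1, so 1 is the first repeated value.

1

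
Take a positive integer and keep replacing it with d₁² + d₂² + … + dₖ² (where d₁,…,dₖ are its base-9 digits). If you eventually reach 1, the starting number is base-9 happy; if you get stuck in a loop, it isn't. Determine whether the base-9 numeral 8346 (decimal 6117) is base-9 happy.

6117 = (8,3,4,6)_9 → 8² + 3² + 4² + 6² = 125
125 = (1,4,8)_9 → 1² + 4² + 8² = 81
81 = (1,0,0)_9 → 1² + 0² + 0² = 1  — reached 1.

base-9 happy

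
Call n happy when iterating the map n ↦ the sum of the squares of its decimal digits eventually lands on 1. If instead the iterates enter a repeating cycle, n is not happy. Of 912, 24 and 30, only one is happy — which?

912: 912 → 86 → 100 → 1  — reaches 1 (happy)
24: 24 → 20 → 4 → 16 → 37 → 58 → 89 → 145 → 42 → 20  — repeats 20 (not happy)
30: 30 → 9 → 81 → 65 → 61 → 37 → 58 → 89 → 145 → 42 → 20 → 4 → 16 → 37  — repeats 37 (not happy)

912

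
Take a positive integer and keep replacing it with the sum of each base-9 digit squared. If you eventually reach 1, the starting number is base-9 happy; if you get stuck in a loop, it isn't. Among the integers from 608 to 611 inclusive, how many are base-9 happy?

1

608: 608 → 90 → 2 → 4 → 16 → 50 → 50  (repeats 50)
609: 609 → 101 → 9 → 1  (reaches 1)
610: 610 → 114 → 46 → 26 → 68 → 74 → 68  (repeats 68)
611: 611 → 129 → 35 → 73 → 65 → 53 → 89 → 65  (repeats 65)
base-9 happy: 609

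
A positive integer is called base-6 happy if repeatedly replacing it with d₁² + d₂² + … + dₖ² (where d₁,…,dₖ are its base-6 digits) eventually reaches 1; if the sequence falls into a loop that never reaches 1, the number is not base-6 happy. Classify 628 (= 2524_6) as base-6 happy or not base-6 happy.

628 = (2,5,2,4)_6 → 49
49 = (1,2,1)_6 → 6
6 = (1,0)_6 → 1  — reached 1.

base-6 happy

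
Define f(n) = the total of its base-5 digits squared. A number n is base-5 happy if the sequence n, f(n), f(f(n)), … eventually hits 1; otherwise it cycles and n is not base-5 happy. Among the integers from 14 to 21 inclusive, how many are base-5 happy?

14: 14 → 20 → 16 → 10 → 4 → 16  — not base-5 happy
15: 15 → 9 → 17 → 13 → 13  — not base-5 happy
16: 16 → 10 → 4 → 16  — not base-5 happy
17: 17 → 13 → 13  — not base-5 happy
18: 18 → 18  — not base-5 happy
19: 19 → 25 → 1  — base-5 happy
20: 20 → 16 → 10 → 4 → 16  — not base-5 happy
21: 21 → 17 → 13 → 13  — not base-5 happy
base-5 happy: 19

1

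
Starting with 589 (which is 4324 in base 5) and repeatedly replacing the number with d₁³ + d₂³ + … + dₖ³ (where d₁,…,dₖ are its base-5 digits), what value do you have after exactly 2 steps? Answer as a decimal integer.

37

589 = (4,3,2,4)_5 → 4³ + 3³ + 2³ + 4³ = 163
163 = (1,1,2,3)_5 → 1³ + 1³ + 2³ + 3³ = 37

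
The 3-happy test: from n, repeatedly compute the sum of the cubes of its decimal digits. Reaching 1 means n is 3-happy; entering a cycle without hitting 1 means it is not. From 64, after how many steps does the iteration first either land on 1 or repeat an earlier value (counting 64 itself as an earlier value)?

6

64 → 6³ + 4³ = 280
280 → 2³ + 8³ + 0³ = 520
520 → 5³ + 2³ + 0³ = 133
133 → 1³ + 3³ + 3³ = 55
55 → 5³ + 5³ = 250
250 → 2³ + 5³ + 0³ = 133  — 133 repeats.
That took 6 steps.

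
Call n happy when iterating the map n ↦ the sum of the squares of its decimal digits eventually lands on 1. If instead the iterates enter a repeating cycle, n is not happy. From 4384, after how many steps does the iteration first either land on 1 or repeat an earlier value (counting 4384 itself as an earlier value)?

12

4384 → 105
105 → 26
26 → 40
40 → 16
16 → 37
37 → 58
58 → 89
89 → 145
145 → 42
42 → 20
20 → 4
4 → 16  — 16 repeats.
That took 12 steps.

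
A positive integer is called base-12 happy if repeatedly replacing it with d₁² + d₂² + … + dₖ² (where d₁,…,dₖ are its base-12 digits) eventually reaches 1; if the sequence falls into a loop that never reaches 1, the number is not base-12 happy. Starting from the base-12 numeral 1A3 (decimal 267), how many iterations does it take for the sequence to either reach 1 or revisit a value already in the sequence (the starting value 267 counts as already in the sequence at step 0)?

267 = (1,10,3)_12 → 1² + 10² + 3² = 1 + 100 + 9 = 110
110 = (9,2)_12 → 9² + 2² = 81 + 4 = 85
85 = (7,1)_12 → 7² + 1² = 49 + 1 = 50
50 = (4,2)_12 → 4² + 2² = 16 + 4 = 20
20 = (1,8)_12 → 1² + 8² = 1 + 64 = 65
65 = (5,5)_12 → 5² + 5² = 25 + 25 = 50  — 50 repeats.
That took 6 steps.

6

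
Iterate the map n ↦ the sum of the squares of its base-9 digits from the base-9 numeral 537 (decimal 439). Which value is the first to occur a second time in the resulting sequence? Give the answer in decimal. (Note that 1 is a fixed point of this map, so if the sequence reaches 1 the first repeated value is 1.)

439 = (5,3,7)_9 → 5² + 3² + 7² = 83
83 = (1,0,2)_9 → 1² + 0² + 2² = 5
5 = (5)_9 → 5² = 25
25 = (2,7)_9 → 2² + 7² = 53
53 = (5,8)_9 → 5² + 8² = 89
89 = (1,0,8)_9 → 1² + 0² + 8² = 65
65 = (7,2)_9 → 7² + 2² = 53  — 53 already appeared earlier.

53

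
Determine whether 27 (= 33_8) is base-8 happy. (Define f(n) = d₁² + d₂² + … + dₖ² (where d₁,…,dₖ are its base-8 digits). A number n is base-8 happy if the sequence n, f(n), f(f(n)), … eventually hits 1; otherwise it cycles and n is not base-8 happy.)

base-8 happy

27 = (3,3)_8 → 3² + 3² = 9 + 9 = 18
18 = (2,2)_8 → 2² + 2² = 4 + 4 = 8
8 = (1,0)_8 → 1² + 0² = 1 + 0 = 1  — reached 1.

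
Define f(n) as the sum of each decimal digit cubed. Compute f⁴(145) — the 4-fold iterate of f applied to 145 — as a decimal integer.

370

145 → 190
190 → 730
730 → 370
370 → 370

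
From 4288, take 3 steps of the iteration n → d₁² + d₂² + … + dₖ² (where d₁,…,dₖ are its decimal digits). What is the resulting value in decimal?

65

4288 → 4² + 2² + 8² + 8² = 16 + 4 + 64 + 64 = 148
148 → 1² + 4² + 8² = 1 + 16 + 64 = 81
81 → 8² + 1² = 64 + 1 = 65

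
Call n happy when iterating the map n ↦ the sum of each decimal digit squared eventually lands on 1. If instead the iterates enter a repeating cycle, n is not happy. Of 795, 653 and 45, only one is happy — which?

795: 795 → 155 → 51 → 26 → 40 → 16 → 37 → 58 → 89 → 145 → 42 → 20 → 4 → 16  — repeats 16 (not happy)
653: 653 → 70 → 49 → 97 → 130 → 10 → 1  — reaches 1 (happy)
45: 45 → 41 → 17 → 50 → 25 → 29 → 85 → 89 → 145 → 42 → 20 → 4 → 16 → 37 → 58 → 89  — repeats 89 (not happy)

653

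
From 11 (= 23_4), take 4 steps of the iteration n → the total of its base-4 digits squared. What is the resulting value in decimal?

11 = (2,3)_4 → 2² + 3² = 4 + 9 = 13
13 = (3,1)_4 → 3² + 1² = 9 + 1 = 10
10 = (2,2)_4 → 2² + 2² = 4 + 4 = 8
8 = (2,0)_4 → 2² + 0² = 4 + 0 = 4

4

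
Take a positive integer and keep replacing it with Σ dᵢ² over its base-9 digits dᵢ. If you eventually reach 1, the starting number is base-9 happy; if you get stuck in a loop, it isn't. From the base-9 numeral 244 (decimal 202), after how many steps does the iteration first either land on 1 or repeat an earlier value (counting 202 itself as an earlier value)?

4

202 = (2,4,4)_9 → 2² + 4² + 4² = 4 + 16 + 16 = 36
36 = (4,0)_9 → 4² + 0² = 16 + 0 = 16
16 = (1,7)_9 → 1² + 7² = 1 + 49 = 50
50 = (5,5)_9 → 5² + 5² = 25 + 25 = 50  — 50 repeats.
That took 4 steps.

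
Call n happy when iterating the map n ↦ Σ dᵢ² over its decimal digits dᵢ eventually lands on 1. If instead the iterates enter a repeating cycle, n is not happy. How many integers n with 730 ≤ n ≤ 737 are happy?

730: 730 → 58 → 89 → 145 → 42 → 20 → 4 → 16 → 37 → 58  (repeats 58)
731: 731 → 59 → 106 → 37 → 58 → 89 → 145 → 42 → 20 → 4 → 16 → 37  (repeats 37)
732: 732 → 62 → 40 → 16 → 37 → 58 → 89 → 145 → 42 → 20 → 4 → 16  (repeats 16)
733: 733 → 67 → 85 → 89 → 145 → 42 → 20 → 4 → 16 → 37 → 58 → 89  (repeats 89)
734: 734 → 74 → 65 → 61 → 37 → 58 → 89 → 145 → 42 → 20 → 4 → 16 → 37  (repeats 37)
735: 735 → 83 → 73 → 58 → 89 → 145 → 42 → 20 → 4 → 16 → 37 → 58  (repeats 58)
736: 736 → 94 → 97 → 130 → 10 → 1  (reaches 1)
737: 737 → 107 → 50 → 25 → 29 → 85 → 89 → 145 → 42 → 20 → 4 → 16 → 37 → 58 → 89  (repeats 89)
happy: 736

1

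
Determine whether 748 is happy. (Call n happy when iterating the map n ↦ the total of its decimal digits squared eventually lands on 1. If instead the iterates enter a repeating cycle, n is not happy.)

happy

748 → 7² + 4² + 8² = 129
129 → 1² + 2² + 9² = 86
86 → 8² + 6² = 100
100 → 1² + 0² + 0² = 1  — reached 1.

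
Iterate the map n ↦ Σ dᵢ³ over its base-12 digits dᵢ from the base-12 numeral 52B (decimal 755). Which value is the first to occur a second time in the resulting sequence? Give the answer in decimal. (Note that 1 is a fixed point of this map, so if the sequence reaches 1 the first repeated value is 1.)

755 = (5,2,11)_12 → 5³ + 2³ + 11³ = 1464
1464 = (10,2,0)_12 → 10³ + 2³ + 0³ = 1008
1008 = (7,0,0)_12 → 7³ + 0³ + 0³ = 343
343 = (2,4,7)_12 → 2³ + 4³ + 7³ = 415
415 = (2,10,7)_12 → 2³ + 10³ + 7³ = 1351
1351 = (9,4,7)_12 → 9³ + 4³ + 7³ = 1136
1136 = (7,10,8)_12 → 7³ + 10³ + 8³ = 1855
1855 = (1,0,10,7)_12 → 1³ + 0³ + 10³ + 7³ = 1344
1344 = (9,4,0)_12 → 9³ + 4³ + 0³ = 793
793 = (5,6,1)_12 → 5³ + 6³ + 1³ = 342
342 = (2,4,6)_12 → 2³ + 4³ + 6³ = 288
288 = (2,0,0)_12 → 2³ + 0³ + 0³ = 8
8 = (8)_12 → 8³ = 512
512 = (3,6,8)_12 → 3³ + 6³ + 8³ = 755  — 755 already appeared earlier.

755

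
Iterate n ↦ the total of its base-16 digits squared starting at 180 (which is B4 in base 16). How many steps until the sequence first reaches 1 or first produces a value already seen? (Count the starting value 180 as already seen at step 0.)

180 = (11,4)_16 → 137
137 = (8,9)_16 → 145
145 = (9,1)_16 → 82
82 = (5,2)_16 → 29
29 = (1,13)_16 → 170
170 = (10,10)_16 → 200
200 = (12,8)_16 → 208
208 = (13,0)_16 → 169
169 = (10,9)_16 → 181
181 = (11,5)_16 → 146
146 = (9,2)_16 → 85
85 = (5,5)_16 → 50
50 = (3,2)_16 → 13
13 = (13)_16 → 169  — 169 repeats.
That took 14 steps.

14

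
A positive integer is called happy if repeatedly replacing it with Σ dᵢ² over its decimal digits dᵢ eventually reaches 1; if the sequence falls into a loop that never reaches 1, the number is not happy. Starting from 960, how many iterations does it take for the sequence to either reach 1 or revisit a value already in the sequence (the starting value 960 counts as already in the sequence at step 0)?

960 → 117
117 → 51
51 → 26
26 → 40
40 → 16
16 → 37
37 → 58
58 → 89
89 → 145
145 → 42
42 → 20
20 → 4
4 → 16  — 16 repeats.
That took 13 steps.

13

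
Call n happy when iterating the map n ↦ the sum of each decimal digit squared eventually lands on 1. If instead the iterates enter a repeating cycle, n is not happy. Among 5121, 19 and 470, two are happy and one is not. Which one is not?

470

5121: 5121 → 31 → 10 → 1  — reaches 1 (happy)
19: 19 → 82 → 68 → 100 → 1  — reaches 1 (happy)
470: 470 → 65 → 61 → 37 → 58 → 89 → 145 → 42 → 20 → 4 → 16 → 37  — repeats 37 (not happy)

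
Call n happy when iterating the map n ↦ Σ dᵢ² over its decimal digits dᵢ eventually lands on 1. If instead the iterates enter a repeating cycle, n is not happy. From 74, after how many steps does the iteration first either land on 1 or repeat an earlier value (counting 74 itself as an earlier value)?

74 → 7² + 4² = 49 + 16 = 65
65 → 6² + 5² = 36 + 25 = 61
61 → 6² + 1² = 36 + 1 = 37
37 → 3² + 7² = 9 + 49 = 58
58 → 5² + 8² = 25 + 64 = 89
89 → 8² + 9² = 64 + 81 = 145
145 → 1² + 4² + 5² = 1 + 16 + 25 = 42
42 → 4² + 2² = 16 + 4 = 20
20 → 2² + 0² = 4 + 0 = 4
4 → 4² = 16
16 → 1² + 6² = 1 + 36 = 37  — 37 repeats.
That took 11 steps.

11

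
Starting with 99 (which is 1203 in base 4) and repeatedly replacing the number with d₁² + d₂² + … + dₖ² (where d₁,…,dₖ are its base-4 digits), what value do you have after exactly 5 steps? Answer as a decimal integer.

4

99 = (1,2,0,3)_4 → 14
14 = (3,2)_4 → 13
13 = (3,1)_4 → 10
10 = (2,2)_4 → 8
8 = (2,0)_4 → 4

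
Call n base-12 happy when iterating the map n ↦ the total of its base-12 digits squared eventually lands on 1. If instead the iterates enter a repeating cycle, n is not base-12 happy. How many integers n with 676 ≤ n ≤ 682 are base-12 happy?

676: 676 → 96 → 64 → 41 → 34 → 104 → 128 → 164 → 66 → 61 → 26 → 8 → 64  (repeats 64)
677: 677 → 105 → 145 → 2 → 4 → 16 → 17 → 26 → 8 → 64 → 41 → 34 → 104 → 128 → 164 → 66 → 61 → 26  (repeats 26)
678: 678 → 116 → 145 → 2 → 4 → 16 → 17 → 26 → 8 → 64 → 41 → 34 → 104 → 128 → 164 → 66 → 61 → 26  (repeats 26)
679: 679 → 129 → 181 → 11 → 121 → 101 → 89 → 74 → 40 → 25 → 5 → 25  (repeats 25)
680: 680 → 144 → 1  (reaches 1)
681: 681 → 161 → 27 → 13 → 2 → 4 → 16 → 17 → 26 → 8 → 64 → 41 → 34 → 104 → 128 → 164 → 66 → 61 → 26  (repeats 26)
682: 682 → 180 → 10 → 100 → 80 → 100  (repeats 100)
base-12 happy: 680

1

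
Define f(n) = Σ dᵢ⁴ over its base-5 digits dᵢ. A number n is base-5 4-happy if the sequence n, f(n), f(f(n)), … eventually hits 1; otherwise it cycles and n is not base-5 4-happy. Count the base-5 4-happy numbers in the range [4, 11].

4: 4 → 256 → 18 → 162 → 34 → 258 → 98 → 418 → 244 → 594 → 674 → 514 → 528 → 338 → 194 → 354 → 528  — not base-5 4-happy
5: 5 → 1  — base-5 4-happy
6: 6 → 2 → 16 → 82 → 98 → 418 → 244 → 594 → 674 → 514 → 528 → 338 → 194 → 354 → 528  — not base-5 4-happy
7: 7 → 17 → 97 → 353 → 353  — not base-5 4-happy
8: 8 → 82 → 98 → 418 → 244 → 594 → 674 → 514 → 528 → 338 → 194 → 354 → 528  — not base-5 4-happy
9: 9 → 257 → 33 → 83 → 163 → 99 → 593 → 499 → 849 → 595 → 593  — not base-5 4-happy
10: 10 → 16 → 82 → 98 → 418 → 244 → 594 → 674 → 514 → 528 → 338 → 194 → 354 → 528  — not base-5 4-happy
11: 11 → 17 → 97 → 353 → 353  — not base-5 4-happy
base-5 4-happy: 5

1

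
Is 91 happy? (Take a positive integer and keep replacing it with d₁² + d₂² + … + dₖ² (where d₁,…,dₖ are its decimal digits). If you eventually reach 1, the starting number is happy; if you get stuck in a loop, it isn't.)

91 → 9² + 1² = 82
82 → 8² + 2² = 68
68 → 6² + 8² = 100
100 → 1² + 0² + 0² = 1  — reached 1.

happy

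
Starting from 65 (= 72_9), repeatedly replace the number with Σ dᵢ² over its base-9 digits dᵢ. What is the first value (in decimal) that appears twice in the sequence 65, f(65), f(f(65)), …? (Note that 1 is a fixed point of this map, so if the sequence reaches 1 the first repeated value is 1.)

65 = (7,2)_9 → 7² + 2² = 53
53 = (5,8)_9 → 5² + 8² = 89
89 = (1,0,8)_9 → 1² + 0² + 8² = 65  — 65 already appeared earlier.

65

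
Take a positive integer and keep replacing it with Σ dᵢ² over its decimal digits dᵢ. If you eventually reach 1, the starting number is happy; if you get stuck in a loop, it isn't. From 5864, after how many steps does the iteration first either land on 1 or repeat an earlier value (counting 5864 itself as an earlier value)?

13

5864 → 5² + 8² + 6² + 4² = 25 + 64 + 36 + 16 = 141
141 → 1² + 4² + 1² = 1 + 16 + 1 = 18
18 → 1² + 8² = 1 + 64 = 65
65 → 6² + 5² = 36 + 25 = 61
61 → 6² + 1² = 36 + 1 = 37
37 → 3² + 7² = 9 + 49 = 58
58 → 5² + 8² = 25 + 64 = 89
89 → 8² + 9² = 64 + 81 = 145
145 → 1² + 4² + 5² = 1 + 16 + 25 = 42
42 → 4² + 2² = 16 + 4 = 20
20 → 2² + 0² = 4 + 0 = 4
4 → 4² = 16
16 → 1² + 6² = 1 + 36 = 37  — 37 repeats.
That took 13 steps.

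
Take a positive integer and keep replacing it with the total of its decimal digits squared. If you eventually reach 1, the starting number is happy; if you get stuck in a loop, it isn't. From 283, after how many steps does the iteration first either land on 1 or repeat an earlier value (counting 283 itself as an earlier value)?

11

283 → 2² + 8² + 3² = 77
77 → 7² + 7² = 98
98 → 9² + 8² = 145
145 → 1² + 4² + 5² = 42
42 → 4² + 2² = 20
20 → 2² + 0² = 4
4 → 4² = 16
16 → 1² + 6² = 37
37 → 3² + 7² = 58
58 → 5² + 8² = 89
89 → 8² + 9² = 145  — 145 repeats.
That took 11 steps.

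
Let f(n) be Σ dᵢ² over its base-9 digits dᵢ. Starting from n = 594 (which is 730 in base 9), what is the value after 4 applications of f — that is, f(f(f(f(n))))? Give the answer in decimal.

594 = (7,3,0)_9 → 7² + 3² + 0² = 49 + 9 + 0 = 58
58 = (6,4)_9 → 6² + 4² = 36 + 16 = 52
52 = (5,7)_9 → 5² + 7² = 25 + 49 = 74
74 = (8,2)_9 → 8² + 2² = 64 + 4 = 68

68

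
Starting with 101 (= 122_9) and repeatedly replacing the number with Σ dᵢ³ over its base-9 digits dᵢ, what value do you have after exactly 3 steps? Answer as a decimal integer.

101 = (1,2,2)_9 → 1³ + 2³ + 2³ = 17
17 = (1,8)_9 → 1³ + 8³ = 513
513 = (6,3,0)_9 → 6³ + 3³ + 0³ = 243

243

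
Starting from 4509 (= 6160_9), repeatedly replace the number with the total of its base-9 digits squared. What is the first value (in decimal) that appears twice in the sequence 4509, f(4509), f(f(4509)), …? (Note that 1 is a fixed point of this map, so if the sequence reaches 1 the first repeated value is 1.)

4509 = (6,1,6,0)_9 → 73
73 = (8,1)_9 → 65
65 = (7,2)_9 → 53
53 = (5,8)_9 → 89
89 = (1,0,8)_9 → 65  — 65 already appeared earlier.

65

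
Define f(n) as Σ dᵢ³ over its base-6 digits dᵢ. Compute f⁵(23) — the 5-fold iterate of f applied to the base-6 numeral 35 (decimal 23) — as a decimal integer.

128

23 = (3,5)_6 → 3³ + 5³ = 27 + 125 = 152
152 = (4,1,2)_6 → 4³ + 1³ + 2³ = 64 + 1 + 8 = 73
73 = (2,0,1)_6 → 2³ + 0³ + 1³ = 8 + 0 + 1 = 9
9 = (1,3)_6 → 1³ + 3³ = 1 + 27 = 28
28 = (4,4)_6 → 4³ + 4³ = 64 + 64 = 128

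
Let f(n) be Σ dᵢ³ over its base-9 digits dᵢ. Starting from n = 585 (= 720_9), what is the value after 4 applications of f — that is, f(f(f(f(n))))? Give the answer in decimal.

27

585 = (7,2,0)_9 → 7³ + 2³ + 0³ = 351
351 = (4,3,0)_9 → 4³ + 3³ + 0³ = 91
91 = (1,1,1)_9 → 1³ + 1³ + 1³ = 3
3 = (3)_9 → 3³ = 27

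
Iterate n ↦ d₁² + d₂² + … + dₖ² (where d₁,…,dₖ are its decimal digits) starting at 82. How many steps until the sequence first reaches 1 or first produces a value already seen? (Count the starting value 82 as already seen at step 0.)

82 → 8² + 2² = 68
68 → 6² + 8² = 100
100 → 1² + 0² + 0² = 1  — reached 1.
That took 3 steps.

3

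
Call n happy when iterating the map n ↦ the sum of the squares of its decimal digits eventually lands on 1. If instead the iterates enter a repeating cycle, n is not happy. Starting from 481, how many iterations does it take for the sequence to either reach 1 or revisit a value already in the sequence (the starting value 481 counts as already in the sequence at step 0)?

481 → 4² + 8² + 1² = 81
81 → 8² + 1² = 65
65 → 6² + 5² = 61
61 → 6² + 1² = 37
37 → 3² + 7² = 58
58 → 5² + 8² = 89
89 → 8² + 9² = 145
145 → 1² + 4² + 5² = 42
42 → 4² + 2² = 20
20 → 2² + 0² = 4
4 → 4² = 16
16 → 1² + 6² = 37  — 37 repeats.
That took 12 steps.

12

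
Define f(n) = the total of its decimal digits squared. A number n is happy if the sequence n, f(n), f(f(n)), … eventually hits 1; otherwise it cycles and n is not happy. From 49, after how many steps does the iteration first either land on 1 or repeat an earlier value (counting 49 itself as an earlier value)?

49 → 4² + 9² = 97
97 → 9² + 7² = 130
130 → 1² + 3² + 0² = 10
10 → 1² + 0² = 1  — reached 1.
That took 4 steps.

4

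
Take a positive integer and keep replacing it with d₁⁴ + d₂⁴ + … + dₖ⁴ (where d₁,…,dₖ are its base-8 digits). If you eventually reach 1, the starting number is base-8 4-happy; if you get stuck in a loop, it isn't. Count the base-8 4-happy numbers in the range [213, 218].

1

213: 213 → 722 → 114 → 1313 → 529 → 18 → 32 → 256 → 256  — not base-8 4-happy
214: 214 → 1393 → 1938 → 1409 → 1313 → 529 → 18 → 32 → 256 → 256  — not base-8 4-happy
215: 215 → 2498 → 2673 → 1923 → 1458 → 2624 → 626 → 1314 → 544 → 257 → 257  — not base-8 4-happy
216: 216 → 162 → 288 → 512 → 1  — base-8 4-happy
217: 217 → 163 → 353 → 882 → 1938 → 1409 → 1313 → 529 → 18 → 32 → 256 → 256  — not base-8 4-happy
218: 218 → 178 → 1328 → 1568 → 337 → 642 → 33 → 257 → 257  — not base-8 4-happy
base-8 4-happy: 216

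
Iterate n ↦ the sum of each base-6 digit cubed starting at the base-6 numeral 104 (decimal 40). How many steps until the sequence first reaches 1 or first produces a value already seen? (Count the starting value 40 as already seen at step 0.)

40 = (1,0,4)_6 → 1³ + 0³ + 4³ = 65
65 = (1,4,5)_6 → 1³ + 4³ + 5³ = 190
190 = (5,1,4)_6 → 5³ + 1³ + 4³ = 190  — 190 repeats.
That took 3 steps.

3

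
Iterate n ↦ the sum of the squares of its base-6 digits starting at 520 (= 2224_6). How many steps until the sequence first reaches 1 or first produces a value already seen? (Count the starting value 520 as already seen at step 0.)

520 = (2,2,2,4)_6 → 2² + 2² + 2² + 4² = 4 + 4 + 4 + 16 = 28
28 = (4,4)_6 → 4² + 4² = 16 + 16 = 32
32 = (5,2)_6 → 5² + 2² = 25 + 4 = 29
29 = (4,5)_6 → 4² + 5² = 16 + 25 = 41
41 = (1,0,5)_6 → 1² + 0² + 5² = 1 + 0 + 25 = 26
26 = (4,2)_6 → 4² + 2² = 16 + 4 = 20
20 = (3,2)_6 → 3² + 2² = 9 + 4 = 13
13 = (2,1)_6 → 2² + 1² = 4 + 1 = 5
5 = (5)_6 → 5² = 25
25 = (4,1)_6 → 4² + 1² = 16 + 1 = 17
17 = (2,5)_6 → 2² + 5² = 4 + 25 = 29  — 29 repeats.
That took 11 steps.

11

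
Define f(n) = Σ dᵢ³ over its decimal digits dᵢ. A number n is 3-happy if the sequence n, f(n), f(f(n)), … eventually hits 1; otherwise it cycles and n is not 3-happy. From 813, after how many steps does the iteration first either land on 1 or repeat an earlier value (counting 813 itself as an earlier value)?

7

813 → 8³ + 1³ + 3³ = 512 + 1 + 27 = 540
540 → 5³ + 4³ + 0³ = 125 + 64 + 0 = 189
189 → 1³ + 8³ + 9³ = 1 + 512 + 729 = 1242
1242 → 1³ + 2³ + 4³ + 2³ = 1 + 8 + 64 + 8 = 81
81 → 8³ + 1³ = 512 + 1 = 513
513 → 5³ + 1³ + 3³ = 125 + 1 + 27 = 153
153 → 1³ + 5³ + 3³ = 1 + 125 + 27 = 153  — 153 repeats.
That took 7 steps.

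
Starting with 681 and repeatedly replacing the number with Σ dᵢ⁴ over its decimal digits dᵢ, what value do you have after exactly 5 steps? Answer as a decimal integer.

681 → 6⁴ + 8⁴ + 1⁴ = 1296 + 4096 + 1 = 5393
5393 → 5⁴ + 3⁴ + 9⁴ + 3⁴ = 625 + 81 + 6561 + 81 = 7348
7348 → 7⁴ + 3⁴ + 4⁴ + 8⁴ = 2401 + 81 + 256 + 4096 = 6834
6834 → 6⁴ + 8⁴ + 3⁴ + 4⁴ = 1296 + 4096 + 81 + 256 = 5729
5729 → 5⁴ + 7⁴ + 2⁴ + 9⁴ = 625 + 2401 + 16 + 6561 = 9603

9603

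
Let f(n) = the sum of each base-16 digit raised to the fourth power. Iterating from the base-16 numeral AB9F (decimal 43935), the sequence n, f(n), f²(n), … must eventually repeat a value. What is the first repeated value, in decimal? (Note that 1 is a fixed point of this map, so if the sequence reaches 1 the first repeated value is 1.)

43935 = (10,11,9,15)_16 → 81827
81827 = (1,3,15,10,3)_16 → 60788
60788 = (14,13,7,4)_16 → 69634
69634 = (1,1,0,0,2)_16 → 18
18 = (1,2)_16 → 17
17 = (1,1)_16 → 2
2 = (2)_16 → 16
16 = (1,0)_16 → 1  — reached the fixed point 1.
1 → 1, so 1 is the first repeated value.

1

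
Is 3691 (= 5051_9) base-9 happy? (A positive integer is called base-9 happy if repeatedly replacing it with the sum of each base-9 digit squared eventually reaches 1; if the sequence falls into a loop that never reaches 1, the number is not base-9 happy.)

3691 = (5,0,5,1)_9 → 5² + 0² + 5² + 1² = 51
51 = (5,6)_9 → 5² + 6² = 61
61 = (6,7)_9 → 6² + 7² = 85
85 = (1,0,4)_9 → 1² + 0² + 4² = 17
17 = (1,8)_9 → 1² + 8² = 65
65 = (7,2)_9 → 7² + 2² = 53
53 = (5,8)_9 → 5² + 8² = 89
89 = (1,0,8)_9 → 1² + 0² + 8² = 65  — 65 already seen; the sequence cycles without reaching 1.

not base-9 happy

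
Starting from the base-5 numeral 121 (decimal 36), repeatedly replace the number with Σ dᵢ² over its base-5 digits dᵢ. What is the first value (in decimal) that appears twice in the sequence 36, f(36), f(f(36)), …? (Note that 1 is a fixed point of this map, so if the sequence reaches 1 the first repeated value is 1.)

4

36 = (1,2,1)_5 → 6
6 = (1,1)_5 → 2
2 = (2)_5 → 4
4 = (4)_5 → 16
16 = (3,1)_5 → 10
10 = (2,0)_5 → 4  — 4 already appeared earlier.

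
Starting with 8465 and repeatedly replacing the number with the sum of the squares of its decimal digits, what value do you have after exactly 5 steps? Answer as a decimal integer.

37

8465 → 8² + 4² + 6² + 5² = 141
141 → 1² + 4² + 1² = 18
18 → 1² + 8² = 65
65 → 6² + 5² = 61
61 → 6² + 1² = 37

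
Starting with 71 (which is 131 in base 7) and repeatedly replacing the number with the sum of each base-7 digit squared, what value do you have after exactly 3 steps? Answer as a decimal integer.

13

71 = (1,3,1)_7 → 1² + 3² + 1² = 1 + 9 + 1 = 11
11 = (1,4)_7 → 1² + 4² = 1 + 16 = 17
17 = (2,3)_7 → 2² + 3² = 4 + 9 = 13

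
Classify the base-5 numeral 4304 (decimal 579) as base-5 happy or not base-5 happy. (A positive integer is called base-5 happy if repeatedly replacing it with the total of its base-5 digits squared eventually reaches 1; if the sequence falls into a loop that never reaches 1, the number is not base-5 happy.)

base-5 happy

579 = (4,3,0,4)_5 → 4² + 3² + 0² + 4² = 16 + 9 + 0 + 16 = 41
41 = (1,3,1)_5 → 1² + 3² + 1² = 1 + 9 + 1 = 11
11 = (2,1)_5 → 2² + 1² = 4 + 1 = 5
5 = (1,0)_5 → 1² + 0² = 1 + 0 = 1  — reached 1.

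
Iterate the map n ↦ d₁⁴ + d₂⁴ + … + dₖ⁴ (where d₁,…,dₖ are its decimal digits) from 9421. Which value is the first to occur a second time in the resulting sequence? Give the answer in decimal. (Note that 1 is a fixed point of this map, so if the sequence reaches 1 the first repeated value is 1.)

9421 → 9⁴ + 4⁴ + 2⁴ + 1⁴ = 6561 + 256 + 16 + 1 = 6834
6834 → 6⁴ + 8⁴ + 3⁴ + 4⁴ = 1296 + 4096 + 81 + 256 = 5729
5729 → 5⁴ + 7⁴ + 2⁴ + 9⁴ = 625 + 2401 + 16 + 6561 = 9603
9603 → 9⁴ + 6⁴ + 0⁴ + 3⁴ = 6561 + 1296 + 0 + 81 = 7938
7938 → 7⁴ + 9⁴ + 3⁴ + 8⁴ = 2401 + 6561 + 81 + 4096 = 13139
13139 → 1⁴ + 3⁴ + 1⁴ + 3⁴ + 9⁴ = 1 + 81 + 1 + 81 + 6561 = 6725
6725 → 6⁴ + 7⁴ + 2⁴ + 5⁴ = 1296 + 2401 + 16 + 625 = 4338
4338 → 4⁴ + 3⁴ + 3⁴ + 8⁴ = 256 + 81 + 81 + 4096 = 4514
4514 → 4⁴ + 5⁴ + 1⁴ + 4⁴ = 256 + 625 + 1 + 256 = 1138
1138 → 1⁴ + 1⁴ + 3⁴ + 8⁴ = 1 + 1 + 81 + 4096 = 4179
4179 → 4⁴ + 1⁴ + 7⁴ + 9⁴ = 256 + 1 + 2401 + 6561 = 9219
9219 → 9⁴ + 2⁴ + 1⁴ + 9⁴ = 6561 + 16 + 1 + 6561 = 13139  — 13139 already appeared earlier.

13139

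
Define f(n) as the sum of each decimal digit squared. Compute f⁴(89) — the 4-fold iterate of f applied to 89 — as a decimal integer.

89 → 8² + 9² = 64 + 81 = 145
145 → 1² + 4² + 5² = 1 + 16 + 25 = 42
42 → 4² + 2² = 16 + 4 = 20
20 → 2² + 0² = 4 + 0 = 4

4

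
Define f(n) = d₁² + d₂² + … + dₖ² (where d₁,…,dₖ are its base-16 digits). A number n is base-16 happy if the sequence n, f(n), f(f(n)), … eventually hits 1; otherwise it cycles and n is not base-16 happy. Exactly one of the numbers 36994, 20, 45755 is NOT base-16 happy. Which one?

36994: 36994 → 149 → 106 → 136 → 128 → 64 → 16 → 1  — reaches 1 (base-16 happy)
20: 20 → 17 → 2 → 4 → 16 → 1  — reaches 1 (base-16 happy)
45755: 45755 → 367 → 262 → 37 → 29 → 170 → 200 → 208 → 169 → 181 → 146 → 85 → 50 → 13 → 169  — repeats 169 (not base-16 happy)

45755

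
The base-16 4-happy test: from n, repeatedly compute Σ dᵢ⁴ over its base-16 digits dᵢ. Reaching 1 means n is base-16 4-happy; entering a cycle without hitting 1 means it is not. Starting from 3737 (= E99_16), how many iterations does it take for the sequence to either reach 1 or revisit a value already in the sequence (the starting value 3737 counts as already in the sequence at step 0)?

3737 = (14,9,9)_16 → 51538
51538 = (12,9,5,2)_16 → 27938
27938 = (6,13,2,2)_16 → 29889
29889 = (7,4,12,1)_16 → 23394
23394 = (5,11,6,2)_16 → 16578
16578 = (4,0,12,2)_16 → 21008
21008 = (5,2,1,0)_16 → 642
642 = (2,8,2)_16 → 4128
4128 = (1,0,2,0)_16 → 17
17 = (1,1)_16 → 2
2 = (2)_16 → 16
16 = (1,0)_16 → 1  — reached 1.
That took 12 steps.

12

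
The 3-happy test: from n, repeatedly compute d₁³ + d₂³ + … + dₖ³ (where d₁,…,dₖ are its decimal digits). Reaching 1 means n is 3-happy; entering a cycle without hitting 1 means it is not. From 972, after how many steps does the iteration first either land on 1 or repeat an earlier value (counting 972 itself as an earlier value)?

972 → 9³ + 7³ + 2³ = 729 + 343 + 8 = 1080
1080 → 1³ + 0³ + 8³ + 0³ = 1 + 0 + 512 + 0 = 513
513 → 5³ + 1³ + 3³ = 125 + 1 + 27 = 153
153 → 1³ + 5³ + 3³ = 1 + 125 + 27 = 153  — 153 repeats.
That took 4 steps.

4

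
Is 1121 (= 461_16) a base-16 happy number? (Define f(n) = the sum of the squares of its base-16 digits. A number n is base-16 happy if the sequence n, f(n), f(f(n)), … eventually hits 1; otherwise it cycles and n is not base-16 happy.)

base-16 happy

1121 = (4,6,1)_16 → 53
53 = (3,5)_16 → 34
34 = (2,2)_16 → 8
8 = (8)_16 → 64
64 = (4,0)_16 → 16
16 = (1,0)_16 → 1  — reached 1.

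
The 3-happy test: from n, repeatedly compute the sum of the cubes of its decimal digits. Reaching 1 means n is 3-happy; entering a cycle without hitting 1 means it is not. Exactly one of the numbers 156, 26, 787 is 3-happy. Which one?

787

156: 156 → 342 → 99 → 1458 → 702 → 351 → 153 → 153  — repeats 153 (not 3-happy)
26: 26 → 224 → 80 → 512 → 134 → 92 → 737 → 713 → 371 → 371  — repeats 371 (not 3-happy)
787: 787 → 1198 → 1243 → 100 → 1  — reaches 1 (3-happy)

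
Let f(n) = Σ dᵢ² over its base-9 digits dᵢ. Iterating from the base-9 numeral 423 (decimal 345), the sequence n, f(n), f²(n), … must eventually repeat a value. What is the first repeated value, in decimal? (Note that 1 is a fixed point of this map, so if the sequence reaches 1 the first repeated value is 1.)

345 = (4,2,3)_9 → 4² + 2² + 3² = 16 + 4 + 9 = 29
29 = (3,2)_9 → 3² + 2² = 9 + 4 = 13
13 = (1,4)_9 → 1² + 4² = 1 + 16 = 17
17 = (1,8)_9 → 1² + 8² = 1 + 64 = 65
65 = (7,2)_9 → 7² + 2² = 49 + 4 = 53
53 = (5,8)_9 → 5² + 8² = 25 + 64 = 89
89 = (1,0,8)_9 → 1² + 0² + 8² = 1 + 0 + 64 = 65  — 65 already appeared earlier.

65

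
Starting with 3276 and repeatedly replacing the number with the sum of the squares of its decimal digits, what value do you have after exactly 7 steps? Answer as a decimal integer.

3276 → 3² + 2² + 7² + 6² = 98
98 → 9² + 8² = 145
145 → 1² + 4² + 5² = 42
42 → 4² + 2² = 20
20 → 2² + 0² = 4
4 → 4² = 16
16 → 1² + 6² = 37

37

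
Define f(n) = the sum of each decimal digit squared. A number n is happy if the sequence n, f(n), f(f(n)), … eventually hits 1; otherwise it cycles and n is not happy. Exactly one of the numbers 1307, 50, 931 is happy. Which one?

931

1307: 1307 → 59 → 106 → 37 → 58 → 89 → 145 → 42 → 20 → 4 → 16 → 37  — repeats 37 (not happy)
50: 50 → 25 → 29 → 85 → 89 → 145 → 42 → 20 → 4 → 16 → 37 → 58 → 89  — repeats 89 (not happy)
931: 931 → 91 → 82 → 68 → 100 → 1  — reaches 1 (happy)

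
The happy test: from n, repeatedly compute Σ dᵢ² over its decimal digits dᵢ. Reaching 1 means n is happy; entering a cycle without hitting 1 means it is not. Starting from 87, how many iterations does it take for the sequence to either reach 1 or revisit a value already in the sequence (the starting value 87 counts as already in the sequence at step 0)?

87 → 8² + 7² = 64 + 49 = 113
113 → 1² + 1² + 3² = 1 + 1 + 9 = 11
11 → 1² + 1² = 1 + 1 = 2
2 → 2² = 4
4 → 4² = 16
16 → 1² + 6² = 1 + 36 = 37
37 → 3² + 7² = 9 + 49 = 58
58 → 5² + 8² = 25 + 64 = 89
89 → 8² + 9² = 64 + 81 = 145
145 → 1² + 4² + 5² = 1 + 16 + 25 = 42
42 → 4² + 2² = 16 + 4 = 20
20 → 2² + 0² = 4 + 0 = 4  — 4 repeats.
That took 12 steps.

12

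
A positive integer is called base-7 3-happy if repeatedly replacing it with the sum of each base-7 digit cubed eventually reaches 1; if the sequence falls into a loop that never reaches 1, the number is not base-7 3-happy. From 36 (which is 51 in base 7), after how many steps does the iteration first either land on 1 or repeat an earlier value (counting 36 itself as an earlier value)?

36 = (5,1)_7 → 5³ + 1³ = 126
126 = (2,4,0)_7 → 2³ + 4³ + 0³ = 72
72 = (1,3,2)_7 → 1³ + 3³ + 2³ = 36  — 36 repeats.
That took 3 steps.

3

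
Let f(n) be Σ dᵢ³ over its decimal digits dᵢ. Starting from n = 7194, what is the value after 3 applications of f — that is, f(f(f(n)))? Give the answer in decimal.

378

7194 → 1137
1137 → 372
372 → 378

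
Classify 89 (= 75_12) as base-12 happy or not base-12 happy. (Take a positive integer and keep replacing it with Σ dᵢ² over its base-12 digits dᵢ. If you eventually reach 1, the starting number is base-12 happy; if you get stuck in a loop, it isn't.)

89 = (7,5)_12 → 7² + 5² = 49 + 25 = 74
74 = (6,2)_12 → 6² + 2² = 36 + 4 = 40
40 = (3,4)_12 → 3² + 4² = 9 + 16 = 25
25 = (2,1)_12 → 2² + 1² = 4 + 1 = 5
5 = (5)_12 → 5² = 25  — 25 already seen; the sequence cycles without reaching 1.

not base-12 happy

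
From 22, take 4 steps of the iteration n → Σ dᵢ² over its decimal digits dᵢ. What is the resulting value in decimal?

29

22 → 2² + 2² = 4 + 4 = 8
8 → 8² = 64
64 → 6² + 4² = 36 + 16 = 52
52 → 5² + 2² = 25 + 4 = 29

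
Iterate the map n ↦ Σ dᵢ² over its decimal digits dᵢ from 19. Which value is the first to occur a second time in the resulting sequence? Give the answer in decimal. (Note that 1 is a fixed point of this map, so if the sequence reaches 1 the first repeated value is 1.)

19 → 1² + 9² = 82
82 → 8² + 2² = 68
68 → 6² + 8² = 100
100 → 1² + 0² + 0² = 1  — reached the fixed point 1.
1 → 1, so 1 is the first repeated value.

1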